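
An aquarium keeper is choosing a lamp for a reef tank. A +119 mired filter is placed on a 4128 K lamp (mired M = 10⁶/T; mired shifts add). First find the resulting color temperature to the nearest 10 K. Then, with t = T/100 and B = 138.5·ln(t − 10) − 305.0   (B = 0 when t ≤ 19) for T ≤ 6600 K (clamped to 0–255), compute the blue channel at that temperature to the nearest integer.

M_in = 10⁶/4128 = 242.25; M_out = 242.25 + (+119) = 361.25.
T_out = 10⁶/361.25 = 2768.2 K → 2770 K; t = 27.7.
B = 138.5·ln(27.7 − 10) − 305.0 = 138.5·ln 17.7 − 305.0 = 138.5·2.8736 − 305.0 = 92.989.
Rounded: 93.

93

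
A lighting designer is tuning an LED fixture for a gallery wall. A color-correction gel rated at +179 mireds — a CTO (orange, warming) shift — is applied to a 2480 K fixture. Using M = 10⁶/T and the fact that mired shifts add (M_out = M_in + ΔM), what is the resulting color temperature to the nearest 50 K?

1700 K

M_in = 10⁶/2480 = 403.23 mireds.
M_out = 403.23 + (+179) = 582.23 mireds.
T_out = 10⁶/582.23 = 1717.5 K → 1700 K.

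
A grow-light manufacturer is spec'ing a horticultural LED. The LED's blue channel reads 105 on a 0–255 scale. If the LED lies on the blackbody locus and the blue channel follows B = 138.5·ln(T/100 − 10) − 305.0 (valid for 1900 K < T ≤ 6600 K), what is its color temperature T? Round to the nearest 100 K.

ln(t − 10) = (105 + 305.0) / 138.5 = 2.9603.
t − 10 = e^2.9603 = 19.304, so t = 29.304.
T = 100·t = 2930 K → 2900 K to the nearest 100 K.

2900 K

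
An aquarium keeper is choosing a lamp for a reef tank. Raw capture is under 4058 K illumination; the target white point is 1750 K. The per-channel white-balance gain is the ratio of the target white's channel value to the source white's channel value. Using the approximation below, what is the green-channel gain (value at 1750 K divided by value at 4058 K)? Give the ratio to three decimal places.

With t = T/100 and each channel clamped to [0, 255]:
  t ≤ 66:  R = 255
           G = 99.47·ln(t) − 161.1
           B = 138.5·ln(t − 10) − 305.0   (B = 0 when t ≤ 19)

At 4058 K (t = 40.58):
  G = 99.47·ln 40.58 − 161.1 = 99.47·3.7033 − 161.1 = 207.265.
At 1750 K (t = 17.5):
  G = 99.47·ln 17.5 − 161.1 = 99.47·2.8622 − 161.1 = 123.603.
Gain = 123.603 / 207.265 = 0.5964 → 0.596.

0.596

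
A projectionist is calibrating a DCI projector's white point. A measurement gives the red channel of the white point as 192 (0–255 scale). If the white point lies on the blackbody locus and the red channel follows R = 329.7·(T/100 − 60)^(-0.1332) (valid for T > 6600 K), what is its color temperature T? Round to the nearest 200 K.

(t − 60)^(-0.1332) = 192/329.7 = 0.58235.
t − 60 = 0.58235^(1/-0.1332) = 0.58235^(-7.508) = 57.929, so t = 117.929.
T = 100·t = 11793 K → 11800 K to the nearest 200 K.

11800 K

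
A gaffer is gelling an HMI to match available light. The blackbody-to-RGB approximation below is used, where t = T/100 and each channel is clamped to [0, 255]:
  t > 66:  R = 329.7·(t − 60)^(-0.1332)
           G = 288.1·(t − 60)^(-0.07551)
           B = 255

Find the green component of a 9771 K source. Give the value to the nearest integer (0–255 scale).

t = 9771/100 = 97.71; the t > 66 branch applies.
G = 288.1·(97.71 − 60)^(-0.07551) = 288.1·37.71^(-0.07551) = 288.1·0.76026 = 219.031.
Rounded: 219.

219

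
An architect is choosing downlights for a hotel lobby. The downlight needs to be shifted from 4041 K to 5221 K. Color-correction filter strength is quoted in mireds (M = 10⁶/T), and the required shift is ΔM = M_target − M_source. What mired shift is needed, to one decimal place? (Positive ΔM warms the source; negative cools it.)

-55.9 mireds

M_source = 10⁶/4041 = 247.463; M_target = 10⁶/5221 = 191.534.
ΔM = 191.534 − 247.463 = -55.929 → -55.9 mireds, a cooling shift.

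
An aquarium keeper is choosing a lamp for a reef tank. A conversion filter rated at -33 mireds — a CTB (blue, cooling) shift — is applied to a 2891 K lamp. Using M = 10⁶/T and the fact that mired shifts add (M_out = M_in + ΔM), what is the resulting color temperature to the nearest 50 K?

3200 K

M_in = 10⁶/2891 = 345.90 mireds.
M_out = 345.90 + (-33) = 312.90 mireds.
T_out = 10⁶/312.90 = 3195.9 K → 3200 K.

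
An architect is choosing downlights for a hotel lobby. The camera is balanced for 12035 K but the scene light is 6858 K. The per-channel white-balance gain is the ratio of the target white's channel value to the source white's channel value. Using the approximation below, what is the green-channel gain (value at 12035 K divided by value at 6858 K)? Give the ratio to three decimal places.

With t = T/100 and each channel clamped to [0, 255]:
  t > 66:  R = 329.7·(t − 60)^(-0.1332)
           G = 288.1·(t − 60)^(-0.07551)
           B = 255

0.863

At 6858 K (t = 68.58):
  G = 288.1·(68.58 − 60)^(-0.07551) = 288.1·8.58^(-0.07551) = 288.1·0.85018 = 244.938.
At 12035 K (t = 120.35):
  G = 288.1·(120.35 − 60)^(-0.07551) = 288.1·60.35^(-0.07551) = 288.1·0.73374 = 211.390.
Gain = 211.390 / 244.938 = 0.8630 → 0.863.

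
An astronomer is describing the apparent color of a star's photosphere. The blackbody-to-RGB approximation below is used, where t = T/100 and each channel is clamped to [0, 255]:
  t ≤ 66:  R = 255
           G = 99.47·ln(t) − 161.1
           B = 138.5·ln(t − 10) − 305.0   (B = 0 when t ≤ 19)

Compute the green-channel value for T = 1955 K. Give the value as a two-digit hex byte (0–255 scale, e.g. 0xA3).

t = 1955/100 = 19.55; the t ≤ 66 branch applies.
G = 99.47·ln 19.55 − 161.1 = 99.47·2.9730 − 161.1 = 134.622.
Rounded: 135; in hex, 0x87.

0x87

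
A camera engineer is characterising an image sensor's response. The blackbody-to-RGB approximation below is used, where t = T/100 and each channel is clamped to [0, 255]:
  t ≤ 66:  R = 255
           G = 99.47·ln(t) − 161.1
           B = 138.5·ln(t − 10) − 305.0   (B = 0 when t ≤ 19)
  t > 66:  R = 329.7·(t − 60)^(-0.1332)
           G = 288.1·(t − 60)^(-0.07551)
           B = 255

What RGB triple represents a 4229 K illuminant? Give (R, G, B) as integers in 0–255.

(255, 211, 176)

t = 4229/100 = 42.29; the t ≤ 66 branch applies.
R = 255 by definition for t ≤ 66.
G = 99.47·ln 42.29 − 161.1 = 99.47·3.7446 − 161.1 = 211.370.
B = 138.5·ln(42.29 − 10) − 305.0 = 138.5·ln 32.29 − 305.0 = 138.5·3.4748 − 305.0 = 176.254.
Rounded: (255, 211, 176).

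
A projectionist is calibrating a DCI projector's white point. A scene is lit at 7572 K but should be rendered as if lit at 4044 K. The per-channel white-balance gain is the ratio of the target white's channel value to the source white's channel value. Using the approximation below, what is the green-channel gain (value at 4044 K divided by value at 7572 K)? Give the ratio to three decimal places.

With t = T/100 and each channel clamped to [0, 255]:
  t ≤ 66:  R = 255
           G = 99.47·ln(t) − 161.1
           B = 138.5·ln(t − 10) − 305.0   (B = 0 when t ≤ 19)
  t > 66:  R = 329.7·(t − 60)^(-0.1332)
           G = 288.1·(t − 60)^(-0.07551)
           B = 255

At 7572 K (t = 75.72):
  G = 288.1·(75.72 − 60)^(-0.07551) = 288.1·15.72^(-0.07551) = 288.1·0.81219 = 233.991.
At 4044 K (t = 40.44):
  G = 99.47·ln 40.44 − 161.1 = 99.47·3.6998 − 161.1 = 206.921.
Gain = 206.921 / 233.991 = 0.8843 → 0.884.

0.884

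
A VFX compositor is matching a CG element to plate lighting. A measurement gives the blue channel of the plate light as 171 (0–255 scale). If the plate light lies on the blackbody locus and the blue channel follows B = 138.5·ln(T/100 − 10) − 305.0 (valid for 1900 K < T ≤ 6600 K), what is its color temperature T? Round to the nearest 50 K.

4100 K

ln(t − 10) = (171 + 305.0) / 138.5 = 3.4368.
t − 10 = e^3.4368 = 31.088, so t = 41.088.
T = 100·t = 4109 K → 4100 K to the nearest 50 K.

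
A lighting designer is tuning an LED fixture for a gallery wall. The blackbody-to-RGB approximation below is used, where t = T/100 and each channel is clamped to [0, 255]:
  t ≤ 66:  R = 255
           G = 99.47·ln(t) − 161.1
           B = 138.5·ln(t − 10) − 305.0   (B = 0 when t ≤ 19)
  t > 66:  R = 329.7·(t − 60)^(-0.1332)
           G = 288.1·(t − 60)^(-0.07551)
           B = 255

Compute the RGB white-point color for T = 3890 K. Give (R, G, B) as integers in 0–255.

(255, 203, 161)

t = 3890/100 = 38.9; the t ≤ 66 branch applies.
R = 255 by definition for t ≤ 66.
G = 99.47·ln 38.9 − 161.1 = 99.47·3.6610 − 161.1 = 203.059.
B = 138.5·ln(38.9 − 10) − 305.0 = 138.5·ln 28.9 − 305.0 = 138.5·3.3638 − 305.0 = 160.892.
Rounded: (255, 203, 161).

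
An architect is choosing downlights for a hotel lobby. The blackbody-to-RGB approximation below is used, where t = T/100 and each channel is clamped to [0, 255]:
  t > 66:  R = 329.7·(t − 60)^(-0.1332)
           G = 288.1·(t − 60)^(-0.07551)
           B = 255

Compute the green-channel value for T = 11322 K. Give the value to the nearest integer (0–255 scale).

t = 11322/100 = 113.22; the t > 66 branch applies.
G = 288.1·(113.22 − 60)^(-0.07551) = 288.1·53.22^(-0.07551) = 288.1·0.74074 = 213.406.
Rounded: 213.

213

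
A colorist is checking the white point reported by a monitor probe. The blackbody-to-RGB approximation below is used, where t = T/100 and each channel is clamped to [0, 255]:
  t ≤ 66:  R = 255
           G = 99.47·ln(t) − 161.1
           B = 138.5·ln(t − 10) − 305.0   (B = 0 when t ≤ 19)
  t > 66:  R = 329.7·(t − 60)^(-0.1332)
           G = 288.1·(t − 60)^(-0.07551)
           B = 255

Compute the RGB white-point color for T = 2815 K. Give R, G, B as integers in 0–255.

R=255, G=171, B=96

t = 2815/100 = 28.15; the t ≤ 66 branch applies.
R = 255 by definition for t ≤ 66.
G = 99.47·ln 28.15 − 161.1 = 99.47·3.3375 − 161.1 = 170.886.
B = 138.5·ln(28.15 − 10) − 305.0 = 138.5·ln 18.15 − 305.0 = 138.5·2.8987 − 305.0 = 96.466.
Rounded: (255, 171, 96).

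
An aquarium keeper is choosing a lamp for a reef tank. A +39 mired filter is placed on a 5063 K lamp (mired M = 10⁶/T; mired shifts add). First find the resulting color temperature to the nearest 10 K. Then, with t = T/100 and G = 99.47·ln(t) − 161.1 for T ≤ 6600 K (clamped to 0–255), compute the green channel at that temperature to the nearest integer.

211

M_in = 10⁶/5063 = 197.51; M_out = 197.51 + (+39) = 236.51.
T_out = 10⁶/236.51 = 4228.1 K → 4230 K; t = 42.3.
G = 99.47·ln 42.3 − 161.1 = 99.47·3.7448 − 161.1 = 211.394.
Rounded: 211.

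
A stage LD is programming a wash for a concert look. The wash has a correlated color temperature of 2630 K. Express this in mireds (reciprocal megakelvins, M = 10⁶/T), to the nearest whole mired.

380 mireds

M = 10⁶ / 2630 = 380.228 → 380 mireds.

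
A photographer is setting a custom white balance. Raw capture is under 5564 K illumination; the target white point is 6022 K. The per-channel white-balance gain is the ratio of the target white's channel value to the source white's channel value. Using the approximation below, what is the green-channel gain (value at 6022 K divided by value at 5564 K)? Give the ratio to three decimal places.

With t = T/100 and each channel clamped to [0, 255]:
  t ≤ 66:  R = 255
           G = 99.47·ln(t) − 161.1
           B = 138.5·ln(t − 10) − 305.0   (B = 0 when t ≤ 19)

At 5564 K (t = 55.64):
  G = 99.47·ln 55.64 − 161.1 = 99.47·4.0189 − 161.1 = 238.660.
At 6022 K (t = 60.22):
  G = 99.47·ln 60.22 − 161.1 = 99.47·4.0980 − 161.1 = 246.529.
Gain = 246.529 / 238.660 = 1.0330 → 1.033.

1.033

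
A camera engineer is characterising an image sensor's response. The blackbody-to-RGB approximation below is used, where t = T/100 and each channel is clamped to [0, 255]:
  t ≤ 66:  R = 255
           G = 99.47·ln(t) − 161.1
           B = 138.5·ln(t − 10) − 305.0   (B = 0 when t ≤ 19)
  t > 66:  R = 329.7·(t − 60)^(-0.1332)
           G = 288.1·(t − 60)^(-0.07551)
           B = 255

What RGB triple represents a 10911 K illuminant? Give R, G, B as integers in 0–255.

t = 10911/100 = 109.11; the t > 66 branch applies.
R = 329.7·(109.11 − 60)^(-0.1332) = 329.7·49.11^(-0.1332) = 329.7·0.59530 = 196.271.
G = 288.1·(109.11 − 60)^(-0.07551) = 288.1·49.11^(-0.07551) = 288.1·0.74525 = 214.705.
B = 255 by definition for t > 66.
Rounded: (196, 215, 255).

R=196, G=215, B=255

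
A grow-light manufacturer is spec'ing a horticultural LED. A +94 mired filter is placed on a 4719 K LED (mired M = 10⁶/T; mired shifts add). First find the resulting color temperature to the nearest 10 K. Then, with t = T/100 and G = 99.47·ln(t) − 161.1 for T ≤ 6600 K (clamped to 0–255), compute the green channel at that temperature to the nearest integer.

186

M_in = 10⁶/4719 = 211.91; M_out = 211.91 + (+94) = 305.91.
T_out = 10⁶/305.91 = 3268.9 K → 3270 K; t = 32.7.
G = 99.47·ln 32.7 − 161.1 = 99.47·3.4874 − 161.1 = 185.789.
Rounded: 186.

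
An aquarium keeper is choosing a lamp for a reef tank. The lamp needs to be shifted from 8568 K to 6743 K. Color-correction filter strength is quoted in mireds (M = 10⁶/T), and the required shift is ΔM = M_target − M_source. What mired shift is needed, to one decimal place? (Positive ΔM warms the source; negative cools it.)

+31.6 mireds

M_source = 10⁶/8568 = 116.713; M_target = 10⁶/6743 = 148.302.
ΔM = 148.302 − 116.713 = 31.589 → +31.6 mireds, a warming shift.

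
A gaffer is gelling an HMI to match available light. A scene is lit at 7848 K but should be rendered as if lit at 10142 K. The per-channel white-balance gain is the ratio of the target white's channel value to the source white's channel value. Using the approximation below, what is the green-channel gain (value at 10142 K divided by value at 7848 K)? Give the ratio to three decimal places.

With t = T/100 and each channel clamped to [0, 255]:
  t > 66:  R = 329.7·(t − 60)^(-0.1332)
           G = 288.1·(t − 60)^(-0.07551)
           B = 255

0.941

At 7848 K (t = 78.48):
  G = 288.1·(78.48 − 60)^(-0.07551) = 288.1·18.48^(-0.07551) = 288.1·0.80233 = 231.150.
At 10142 K (t = 101.42):
  G = 288.1·(101.42 − 60)^(-0.07551) = 288.1·41.42^(-0.07551) = 288.1·0.75489 = 217.484.
Gain = 217.484 / 231.150 = 0.9409 → 0.941.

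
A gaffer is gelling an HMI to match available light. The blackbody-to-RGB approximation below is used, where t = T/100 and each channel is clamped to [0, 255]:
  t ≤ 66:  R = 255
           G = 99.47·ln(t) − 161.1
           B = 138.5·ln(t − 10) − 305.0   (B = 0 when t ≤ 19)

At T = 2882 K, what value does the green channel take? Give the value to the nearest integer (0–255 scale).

173

t = 2882/100 = 28.82; the t ≤ 66 branch applies.
G = 99.47·ln 28.82 − 161.1 = 99.47·3.3611 − 161.1 = 173.226.
Rounded: 173.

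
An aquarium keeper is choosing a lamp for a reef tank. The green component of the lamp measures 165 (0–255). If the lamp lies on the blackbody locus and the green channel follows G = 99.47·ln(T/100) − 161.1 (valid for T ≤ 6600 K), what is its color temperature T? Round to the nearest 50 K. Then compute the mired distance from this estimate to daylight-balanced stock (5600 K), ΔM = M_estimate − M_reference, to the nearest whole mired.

ln t = (165 + 161.1) / 99.47 = 3.2784.
t = e^3.2784 = 26.533.
T = 100·t = 2653 K → 2650 K to the nearest 50 K.
M_estimate = 10⁶/2650 = 377.36; M_reference = 10⁶/5600 = 178.57.
ΔM = 377.36 − 178.57 = 198.79 → +199 mireds.

+199 mireds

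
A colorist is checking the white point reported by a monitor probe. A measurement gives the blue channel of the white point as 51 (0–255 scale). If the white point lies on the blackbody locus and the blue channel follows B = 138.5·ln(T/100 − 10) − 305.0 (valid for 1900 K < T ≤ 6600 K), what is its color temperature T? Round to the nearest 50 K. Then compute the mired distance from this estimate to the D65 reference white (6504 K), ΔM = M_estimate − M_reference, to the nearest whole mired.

ln(t − 10) = (51 + 305.0) / 138.5 = 2.5704.
t − 10 = e^2.5704 = 13.071, so t = 23.071.
T = 100·t = 2307 K → 2300 K to the nearest 50 K.
M_estimate = 10⁶/2300 = 434.78; M_reference = 10⁶/6504 = 153.75.
ΔM = 434.78 − 153.75 = 281.03 → +281 mireds.

+281 mireds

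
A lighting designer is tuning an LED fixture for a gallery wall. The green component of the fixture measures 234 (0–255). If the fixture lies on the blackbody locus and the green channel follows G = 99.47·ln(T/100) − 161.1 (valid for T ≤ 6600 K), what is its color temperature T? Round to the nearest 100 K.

5300 K

ln t = (234 + 161.1) / 99.47 = 3.9721.
t = e^3.9721 = 53.093.
T = 100·t = 5309 K → 5300 K to the nearest 100 K.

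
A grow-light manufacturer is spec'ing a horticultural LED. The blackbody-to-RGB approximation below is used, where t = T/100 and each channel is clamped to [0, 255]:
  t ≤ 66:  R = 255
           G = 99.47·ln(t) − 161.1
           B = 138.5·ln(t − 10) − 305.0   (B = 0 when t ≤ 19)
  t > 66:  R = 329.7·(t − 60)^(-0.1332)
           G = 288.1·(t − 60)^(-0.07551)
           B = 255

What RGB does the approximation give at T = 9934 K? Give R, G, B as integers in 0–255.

t = 9934/100 = 99.34; the t > 66 branch applies.
R = 329.7·(99.34 − 60)^(-0.1332) = 329.7·39.34^(-0.1332) = 329.7·0.61315 = 202.156.
G = 288.1·(99.34 − 60)^(-0.07551) = 288.1·39.34^(-0.07551) = 288.1·0.75783 = 218.332.
B = 255 by definition for t > 66.
Rounded: (202, 218, 255).

R=202, G=218, B=255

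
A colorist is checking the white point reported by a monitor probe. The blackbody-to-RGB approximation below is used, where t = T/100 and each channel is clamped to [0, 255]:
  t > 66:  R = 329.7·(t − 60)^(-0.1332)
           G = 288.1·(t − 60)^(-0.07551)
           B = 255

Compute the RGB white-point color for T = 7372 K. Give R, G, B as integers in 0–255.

t = 7372/100 = 73.72; the t > 66 branch applies.
R = 329.7·(73.72 − 60)^(-0.1332) = 329.7·13.72^(-0.1332) = 329.7·0.70551 = 232.607.
G = 288.1·(73.72 − 60)^(-0.07551) = 288.1·13.72^(-0.07551) = 288.1·0.82058 = 236.408.
B = 255 by definition for t > 66.
Rounded: (233, 236, 255).

R=233, G=236, B=255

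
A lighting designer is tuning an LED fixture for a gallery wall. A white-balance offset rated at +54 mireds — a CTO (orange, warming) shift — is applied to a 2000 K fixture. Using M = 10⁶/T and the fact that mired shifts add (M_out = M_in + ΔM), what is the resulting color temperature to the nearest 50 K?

1800 K

M_in = 10⁶/2000 = 500.00 mireds.
M_out = 500.00 + (+54) = 554.00 mireds.
T_out = 10⁶/554.00 = 1805.1 K → 1800 K.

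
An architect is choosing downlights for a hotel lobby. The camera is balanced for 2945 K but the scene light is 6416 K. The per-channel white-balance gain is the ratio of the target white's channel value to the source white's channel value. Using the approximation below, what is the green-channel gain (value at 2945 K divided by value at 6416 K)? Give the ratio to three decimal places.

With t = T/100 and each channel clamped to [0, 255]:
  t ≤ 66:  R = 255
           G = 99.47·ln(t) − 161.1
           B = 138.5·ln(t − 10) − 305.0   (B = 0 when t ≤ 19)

At 6416 K (t = 64.16):
  G = 99.47·ln 64.16 − 161.1 = 99.47·4.1614 − 161.1 = 252.832.
At 2945 K (t = 29.45):
  G = 99.47·ln 29.45 − 161.1 = 99.47·3.3827 − 161.1 = 175.377.
Gain = 175.377 / 252.832 = 0.6936 → 0.694.

0.694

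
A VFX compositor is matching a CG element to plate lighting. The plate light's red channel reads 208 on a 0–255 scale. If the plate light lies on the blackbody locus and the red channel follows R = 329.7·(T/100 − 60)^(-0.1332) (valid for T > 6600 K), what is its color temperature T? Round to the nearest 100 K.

(t − 60)^(-0.1332) = 208/329.7 = 0.63088.
t − 60 = 0.63088^(1/-0.1332) = 0.63088^(-7.508) = 31.763, so t = 91.763.
T = 100·t = 9176 K → 9200 K to the nearest 100 K.

9200 K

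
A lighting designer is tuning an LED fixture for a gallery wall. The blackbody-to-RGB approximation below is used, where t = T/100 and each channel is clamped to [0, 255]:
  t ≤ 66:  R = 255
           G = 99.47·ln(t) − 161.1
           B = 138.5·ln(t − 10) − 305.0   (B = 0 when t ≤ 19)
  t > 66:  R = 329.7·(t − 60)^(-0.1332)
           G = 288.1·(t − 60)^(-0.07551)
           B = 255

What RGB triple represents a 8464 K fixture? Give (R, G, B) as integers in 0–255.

(215, 226, 255)

t = 8464/100 = 84.64; the t > 66 branch applies.
R = 329.7·(84.64 − 60)^(-0.1332) = 329.7·24.64^(-0.1332) = 329.7·0.65258 = 215.155.
G = 288.1·(84.64 − 60)^(-0.07551) = 288.1·24.64^(-0.07551) = 288.1·0.78509 = 226.183.
B = 255 by definition for t > 66.
Rounded: (215, 226, 255).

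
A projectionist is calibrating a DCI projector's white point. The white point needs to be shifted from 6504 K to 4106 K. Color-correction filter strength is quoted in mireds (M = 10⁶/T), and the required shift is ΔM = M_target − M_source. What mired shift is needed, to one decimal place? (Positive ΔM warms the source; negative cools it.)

+89.8 mireds

M_source = 10⁶/6504 = 153.752; M_target = 10⁶/4106 = 243.546.
ΔM = 243.546 − 153.752 = 89.794 → +89.8 mireds, a warming shift.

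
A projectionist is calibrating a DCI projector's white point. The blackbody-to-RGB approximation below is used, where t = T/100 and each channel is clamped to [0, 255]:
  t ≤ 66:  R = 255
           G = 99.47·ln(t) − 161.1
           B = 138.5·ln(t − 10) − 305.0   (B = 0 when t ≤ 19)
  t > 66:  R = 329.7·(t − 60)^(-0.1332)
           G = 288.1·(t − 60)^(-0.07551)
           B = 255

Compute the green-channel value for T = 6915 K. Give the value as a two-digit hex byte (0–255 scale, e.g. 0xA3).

t = 6915/100 = 69.15; the t > 66 branch applies.
G = 288.1·(69.15 − 60)^(-0.07551) = 288.1·9.15^(-0.07551) = 288.1·0.84606 = 243.751.
Rounded: 244; in hex, 0xF4.

0xF4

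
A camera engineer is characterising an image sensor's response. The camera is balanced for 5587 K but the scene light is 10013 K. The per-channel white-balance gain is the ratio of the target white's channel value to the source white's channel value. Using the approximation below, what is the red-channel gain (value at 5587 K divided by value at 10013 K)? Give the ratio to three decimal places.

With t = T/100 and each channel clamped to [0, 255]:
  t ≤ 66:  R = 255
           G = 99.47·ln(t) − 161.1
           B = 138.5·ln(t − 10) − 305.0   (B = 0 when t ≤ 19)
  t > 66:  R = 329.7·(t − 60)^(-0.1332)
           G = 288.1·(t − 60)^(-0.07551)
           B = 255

1.265

At 10013 K (t = 100.13):
  R = 329.7·(100.13 − 60)^(-0.1332) = 329.7·40.13^(-0.1332) = 329.7·0.61153 = 201.622.
At 5587 K (t = 55.87):
  R = 255 by definition for t ≤ 66.
Gain = 255.000 / 201.622 = 1.2647 → 1.265.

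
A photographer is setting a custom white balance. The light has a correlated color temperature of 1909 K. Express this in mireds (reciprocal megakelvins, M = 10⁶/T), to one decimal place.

M = 10⁶ / 1909 = 523.834 → 523.8 mireds.

523.8 mireds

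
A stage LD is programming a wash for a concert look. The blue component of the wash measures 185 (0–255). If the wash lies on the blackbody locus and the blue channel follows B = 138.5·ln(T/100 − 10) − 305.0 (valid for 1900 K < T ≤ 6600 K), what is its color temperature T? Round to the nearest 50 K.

ln(t − 10) = (185 + 305.0) / 138.5 = 3.5379.
t − 10 = e^3.5379 = 34.395, so t = 44.395.
T = 100·t = 4439 K → 4450 K to the nearest 50 K.

4450 K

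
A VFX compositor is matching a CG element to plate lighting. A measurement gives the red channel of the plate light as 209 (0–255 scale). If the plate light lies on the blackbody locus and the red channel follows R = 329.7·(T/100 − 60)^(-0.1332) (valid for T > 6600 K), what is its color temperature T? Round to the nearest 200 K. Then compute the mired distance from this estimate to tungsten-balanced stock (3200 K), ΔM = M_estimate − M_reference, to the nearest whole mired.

-201 mireds

(t − 60)^(-0.1332) = 209/329.7 = 0.63391.
t − 60 = 0.63391^(1/-0.1332) = 0.63391^(-7.508) = 30.639, so t = 90.639.
T = 100·t = 9064 K → 9000 K to the nearest 200 K.
M_estimate = 10⁶/9000 = 111.11; M_reference = 10⁶/3200 = 312.50.
ΔM = 111.11 − 312.50 = -201.39 → -201 mireds.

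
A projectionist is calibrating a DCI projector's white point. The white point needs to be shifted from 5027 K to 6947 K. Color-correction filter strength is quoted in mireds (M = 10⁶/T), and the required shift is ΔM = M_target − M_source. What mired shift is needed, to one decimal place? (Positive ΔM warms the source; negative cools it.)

-55.0 mireds

M_source = 10⁶/5027 = 198.926; M_target = 10⁶/6947 = 143.947.
ΔM = 143.947 − 198.926 = -54.979 → -55.0 mireds, a cooling shift.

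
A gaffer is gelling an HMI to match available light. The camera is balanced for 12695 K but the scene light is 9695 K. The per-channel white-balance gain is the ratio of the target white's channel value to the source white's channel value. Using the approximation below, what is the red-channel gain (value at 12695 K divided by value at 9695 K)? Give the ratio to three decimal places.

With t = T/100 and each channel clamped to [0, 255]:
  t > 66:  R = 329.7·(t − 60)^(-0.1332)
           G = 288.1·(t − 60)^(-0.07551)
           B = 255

At 9695 K (t = 96.95):
  R = 329.7·(96.95 − 60)^(-0.1332) = 329.7·36.95^(-0.1332) = 329.7·0.61829 = 203.851.
At 12695 K (t = 126.95):
  R = 329.7·(126.95 − 60)^(-0.1332) = 329.7·66.95^(-0.1332) = 329.7·0.57123 = 188.334.
Gain = 188.334 / 203.851 = 0.9239 → 0.924.

0.924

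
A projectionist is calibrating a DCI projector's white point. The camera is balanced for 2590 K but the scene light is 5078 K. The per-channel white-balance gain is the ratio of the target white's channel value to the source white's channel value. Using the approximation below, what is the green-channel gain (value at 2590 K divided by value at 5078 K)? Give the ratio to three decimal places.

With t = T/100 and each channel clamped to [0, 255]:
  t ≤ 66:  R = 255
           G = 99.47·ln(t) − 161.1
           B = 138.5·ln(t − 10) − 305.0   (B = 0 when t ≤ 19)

At 5078 K (t = 50.78):
  G = 99.47·ln 50.78 − 161.1 = 99.47·3.9275 − 161.1 = 229.569.
At 2590 K (t = 25.9):
  G = 99.47·ln 25.9 − 161.1 = 99.47·3.2542 − 161.1 = 162.600.
Gain = 162.600 / 229.569 = 0.7083 → 0.708.

0.708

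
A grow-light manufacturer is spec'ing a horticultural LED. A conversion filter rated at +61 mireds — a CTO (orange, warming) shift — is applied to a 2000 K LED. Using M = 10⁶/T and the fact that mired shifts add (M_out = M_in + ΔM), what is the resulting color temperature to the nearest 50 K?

1800 K

M_in = 10⁶/2000 = 500.00 mireds.
M_out = 500.00 + (+61) = 561.00 mireds.
T_out = 10⁶/561.00 = 1782.5 K → 1800 K.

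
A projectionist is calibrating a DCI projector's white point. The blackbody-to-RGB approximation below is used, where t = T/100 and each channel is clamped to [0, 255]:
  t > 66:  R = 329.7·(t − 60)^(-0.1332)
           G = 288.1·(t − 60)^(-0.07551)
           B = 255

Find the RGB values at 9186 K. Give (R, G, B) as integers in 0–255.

t = 9186/100 = 91.86; the t > 66 branch applies.
R = 329.7·(91.86 − 60)^(-0.1332) = 329.7·31.86^(-0.1332) = 329.7·0.63062 = 207.915.
G = 288.1·(91.86 − 60)^(-0.07551) = 288.1·31.86^(-0.07551) = 288.1·0.77000 = 221.837.
B = 255 by definition for t > 66.
Rounded: (208, 222, 255).

(208, 222, 255)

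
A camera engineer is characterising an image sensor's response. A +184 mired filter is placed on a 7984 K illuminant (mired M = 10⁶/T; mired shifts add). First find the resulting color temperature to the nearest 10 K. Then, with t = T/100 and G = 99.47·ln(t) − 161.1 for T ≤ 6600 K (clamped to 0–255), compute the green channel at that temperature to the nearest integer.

185

M_in = 10⁶/7984 = 125.25; M_out = 125.25 + (+184) = 309.25.
T_out = 10⁶/309.25 = 3233.6 K → 3230 K; t = 32.3.
G = 99.47·ln 32.3 − 161.1 = 99.47·3.4751 − 161.1 = 184.565.
Rounded: 185.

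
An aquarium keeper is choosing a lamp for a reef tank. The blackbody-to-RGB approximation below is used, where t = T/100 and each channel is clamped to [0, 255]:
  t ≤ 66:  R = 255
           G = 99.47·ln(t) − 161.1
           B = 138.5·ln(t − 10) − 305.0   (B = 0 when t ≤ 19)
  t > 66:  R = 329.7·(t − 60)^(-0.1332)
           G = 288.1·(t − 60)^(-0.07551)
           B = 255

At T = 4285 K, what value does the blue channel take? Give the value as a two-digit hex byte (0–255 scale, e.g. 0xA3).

0xB3

t = 4285/100 = 42.85; the t ≤ 66 branch applies.
B = 138.5·ln(42.85 − 10) − 305.0 = 138.5·ln 32.85 − 305.0 = 138.5·3.4920 − 305.0 = 178.635.
Rounded: 179; in hex, 0xB3.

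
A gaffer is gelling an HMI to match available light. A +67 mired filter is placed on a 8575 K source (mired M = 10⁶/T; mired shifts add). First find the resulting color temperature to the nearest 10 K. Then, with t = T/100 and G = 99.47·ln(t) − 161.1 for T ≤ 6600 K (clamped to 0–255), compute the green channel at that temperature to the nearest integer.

M_in = 10⁶/8575 = 116.62; M_out = 116.62 + (+67) = 183.62.
T_out = 10⁶/183.62 = 5446.1 K → 5450 K; t = 54.5.
G = 99.47·ln 54.5 − 161.1 = 99.47·3.9982 − 161.1 = 236.601.
Rounded: 237.

237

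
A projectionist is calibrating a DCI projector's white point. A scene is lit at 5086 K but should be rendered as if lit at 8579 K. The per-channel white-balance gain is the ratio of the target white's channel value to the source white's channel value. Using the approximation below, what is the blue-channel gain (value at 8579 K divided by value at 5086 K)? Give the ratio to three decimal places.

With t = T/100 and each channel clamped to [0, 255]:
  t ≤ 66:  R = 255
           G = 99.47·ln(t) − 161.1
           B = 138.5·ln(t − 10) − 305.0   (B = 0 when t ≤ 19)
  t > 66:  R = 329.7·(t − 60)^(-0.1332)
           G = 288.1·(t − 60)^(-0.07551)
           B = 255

1.221

At 5086 K (t = 50.86):
  B = 138.5·ln(50.86 − 10) − 305.0 = 138.5·ln 40.86 − 305.0 = 138.5·3.7102 − 305.0 = 208.856.
At 8579 K (t = 85.79):
  B = 255 by definition for t > 66.
Gain = 255.000 / 208.856 = 1.2209 → 1.221.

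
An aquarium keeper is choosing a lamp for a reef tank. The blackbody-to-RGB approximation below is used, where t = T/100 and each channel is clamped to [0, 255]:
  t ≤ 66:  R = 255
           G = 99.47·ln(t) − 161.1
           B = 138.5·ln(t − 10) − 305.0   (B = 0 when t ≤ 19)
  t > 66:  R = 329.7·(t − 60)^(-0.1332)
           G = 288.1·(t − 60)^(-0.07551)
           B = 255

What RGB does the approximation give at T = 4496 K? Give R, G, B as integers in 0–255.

t = 4496/100 = 44.96; the t ≤ 66 branch applies.
R = 255 by definition for t ≤ 66.
G = 99.47·ln 44.96 − 161.1 = 99.47·3.8058 − 161.1 = 217.460.
B = 138.5·ln(44.96 − 10) − 305.0 = 138.5·ln 34.96 − 305.0 = 138.5·3.5542 − 305.0 = 187.257.
Rounded: (255, 217, 187).

R=255, G=217, B=187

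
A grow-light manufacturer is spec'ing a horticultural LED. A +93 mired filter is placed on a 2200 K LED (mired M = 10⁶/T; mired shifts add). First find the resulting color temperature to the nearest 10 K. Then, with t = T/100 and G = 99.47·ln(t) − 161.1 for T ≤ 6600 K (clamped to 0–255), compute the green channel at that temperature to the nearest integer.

128

M_in = 10⁶/2200 = 454.55; M_out = 454.55 + (+93) = 547.55.
T_out = 10⁶/547.55 = 1826.3 K → 1830 K; t = 18.3.
G = 99.47·ln 18.3 − 161.1 = 99.47·2.9069 − 161.1 = 128.049.
Rounded: 128.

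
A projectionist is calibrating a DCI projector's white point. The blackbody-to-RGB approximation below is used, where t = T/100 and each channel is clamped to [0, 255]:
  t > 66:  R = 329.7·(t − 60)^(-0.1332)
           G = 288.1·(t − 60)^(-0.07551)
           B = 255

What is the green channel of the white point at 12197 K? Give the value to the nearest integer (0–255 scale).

211

t = 12197/100 = 121.97; the t > 66 branch applies.
G = 288.1·(121.97 − 60)^(-0.07551) = 288.1·61.97^(-0.07551) = 288.1·0.73227 = 210.968.
Rounded: 211.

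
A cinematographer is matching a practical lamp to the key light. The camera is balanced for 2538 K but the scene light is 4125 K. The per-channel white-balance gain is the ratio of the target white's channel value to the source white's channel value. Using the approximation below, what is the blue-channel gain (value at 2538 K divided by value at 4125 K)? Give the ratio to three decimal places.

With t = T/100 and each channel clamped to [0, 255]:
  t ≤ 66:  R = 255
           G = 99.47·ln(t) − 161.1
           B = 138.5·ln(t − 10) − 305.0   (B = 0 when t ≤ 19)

0.428

At 4125 K (t = 41.25):
  B = 138.5·ln(41.25 − 10) − 305.0 = 138.5·ln 31.25 − 305.0 = 138.5·3.4420 − 305.0 = 171.720.
At 2538 K (t = 25.38):
  B = 138.5·ln(25.38 − 10) − 305.0 = 138.5·ln 15.38 − 305.0 = 138.5·2.7331 − 305.0 = 73.530.
Gain = 73.530 / 171.720 = 0.4282 → 0.428.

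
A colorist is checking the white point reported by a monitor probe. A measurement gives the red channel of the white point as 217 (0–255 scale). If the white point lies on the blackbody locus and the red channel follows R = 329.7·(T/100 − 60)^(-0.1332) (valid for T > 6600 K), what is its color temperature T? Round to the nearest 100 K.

8300 K

(t − 60)^(-0.1332) = 217/329.7 = 0.65817.
t − 60 = 0.65817^(1/-0.1332) = 0.65817^(-7.508) = 23.110, so t = 83.110.
T = 100·t = 8311 K → 8300 K to the nearest 100 K.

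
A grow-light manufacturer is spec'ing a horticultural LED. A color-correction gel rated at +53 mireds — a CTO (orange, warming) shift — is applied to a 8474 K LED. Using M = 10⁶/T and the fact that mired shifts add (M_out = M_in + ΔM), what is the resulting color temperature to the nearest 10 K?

5850 K

M_in = 10⁶/8474 = 118.01 mireds.
M_out = 118.01 + (+53) = 171.01 mireds.
T_out = 10⁶/171.01 = 5847.7 K → 5850 K.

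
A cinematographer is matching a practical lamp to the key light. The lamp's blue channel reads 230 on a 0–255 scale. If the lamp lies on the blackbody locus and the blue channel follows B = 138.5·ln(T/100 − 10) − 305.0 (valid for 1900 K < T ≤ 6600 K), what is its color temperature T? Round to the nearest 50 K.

5750 K

ln(t − 10) = (230 + 305.0) / 138.5 = 3.8628.
t − 10 = e^3.8628 = 47.599, so t = 57.599.
T = 100·t = 5760 K → 5750 K to the nearest 50 K.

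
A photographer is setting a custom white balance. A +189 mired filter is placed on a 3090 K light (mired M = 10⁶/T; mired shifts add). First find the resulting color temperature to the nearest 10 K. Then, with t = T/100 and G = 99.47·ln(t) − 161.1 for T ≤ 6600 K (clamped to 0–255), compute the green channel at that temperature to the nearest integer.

134

M_in = 10⁶/3090 = 323.62; M_out = 323.62 + (+189) = 512.62.
T_out = 10⁶/512.62 = 1950.7 K → 1950 K; t = 19.5.
G = 99.47·ln 19.5 − 161.1 = 99.47·2.9704 − 161.1 = 134.367.
Rounded: 134.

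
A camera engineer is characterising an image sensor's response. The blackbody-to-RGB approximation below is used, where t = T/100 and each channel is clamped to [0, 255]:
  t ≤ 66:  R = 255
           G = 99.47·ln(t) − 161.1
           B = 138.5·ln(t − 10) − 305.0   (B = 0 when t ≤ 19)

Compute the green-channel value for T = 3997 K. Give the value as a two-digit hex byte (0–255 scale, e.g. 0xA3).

0xCE

t = 3997/100 = 39.97; the t ≤ 66 branch applies.
G = 99.47·ln 39.97 − 161.1 = 99.47·3.6881 − 161.1 = 205.758.
Rounded: 206; in hex, 0xCE.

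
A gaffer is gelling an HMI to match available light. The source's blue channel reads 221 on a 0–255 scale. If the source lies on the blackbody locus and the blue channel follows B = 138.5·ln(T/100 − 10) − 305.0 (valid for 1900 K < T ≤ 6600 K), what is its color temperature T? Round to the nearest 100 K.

5500 K

ln(t − 10) = (221 + 305.0) / 138.5 = 3.7978.
t − 10 = e^3.7978 = 44.604, so t = 54.604.
T = 100·t = 5460 K → 5500 K to the nearest 100 K.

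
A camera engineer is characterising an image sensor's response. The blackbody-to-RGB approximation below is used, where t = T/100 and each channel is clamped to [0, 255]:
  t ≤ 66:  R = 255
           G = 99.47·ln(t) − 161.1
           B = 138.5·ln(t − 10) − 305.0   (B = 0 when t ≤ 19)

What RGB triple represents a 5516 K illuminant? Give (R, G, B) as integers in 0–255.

(255, 238, 223)

t = 5516/100 = 55.16; the t ≤ 66 branch applies.
R = 255 by definition for t ≤ 66.
G = 99.47·ln 55.16 − 161.1 = 99.47·4.0102 − 161.1 = 237.798.
B = 138.5·ln(55.16 − 10) − 305.0 = 138.5·ln 45.16 − 305.0 = 138.5·3.8102 − 305.0 = 222.714.
Rounded: (255, 238, 223).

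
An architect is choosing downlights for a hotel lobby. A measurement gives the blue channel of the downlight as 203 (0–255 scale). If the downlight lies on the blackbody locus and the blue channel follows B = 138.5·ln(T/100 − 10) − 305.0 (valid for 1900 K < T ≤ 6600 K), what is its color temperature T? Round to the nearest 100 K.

ln(t − 10) = (203 + 305.0) / 138.5 = 3.6679.
t − 10 = e^3.6679 = 39.168, so t = 49.168.
T = 100·t = 4917 K → 4900 K to the nearest 100 K.

4900 K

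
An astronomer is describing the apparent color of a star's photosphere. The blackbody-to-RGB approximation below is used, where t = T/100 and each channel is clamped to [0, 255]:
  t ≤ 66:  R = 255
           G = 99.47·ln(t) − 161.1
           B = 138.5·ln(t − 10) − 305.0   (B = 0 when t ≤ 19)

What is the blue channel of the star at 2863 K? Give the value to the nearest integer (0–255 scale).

t = 2863/100 = 28.63; the t ≤ 66 branch applies.
B = 138.5·ln(28.63 − 10) − 305.0 = 138.5·ln 18.63 − 305.0 = 138.5·2.9248 − 305.0 = 100.081.
Rounded: 100.

100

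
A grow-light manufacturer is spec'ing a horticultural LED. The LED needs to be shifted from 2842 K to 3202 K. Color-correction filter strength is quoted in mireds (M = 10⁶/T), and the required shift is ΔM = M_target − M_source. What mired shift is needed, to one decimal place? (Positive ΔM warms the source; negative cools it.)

-39.6 mireds

M_source = 10⁶/2842 = 351.865; M_target = 10⁶/3202 = 312.305.
ΔM = 312.305 − 351.865 = -39.560 → -39.6 mireds, a cooling shift.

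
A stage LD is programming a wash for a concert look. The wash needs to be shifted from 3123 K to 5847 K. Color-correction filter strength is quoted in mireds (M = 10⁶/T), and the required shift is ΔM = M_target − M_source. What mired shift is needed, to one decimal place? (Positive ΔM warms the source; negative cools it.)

-149.2 mireds

M_source = 10⁶/3123 = 320.205; M_target = 10⁶/5847 = 171.028.
ΔM = 171.028 − 320.205 = -149.177 → -149.2 mireds, a cooling shift.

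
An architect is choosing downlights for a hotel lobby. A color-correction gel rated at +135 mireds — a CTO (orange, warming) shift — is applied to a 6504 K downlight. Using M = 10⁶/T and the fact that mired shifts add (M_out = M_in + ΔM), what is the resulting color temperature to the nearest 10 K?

M_in = 10⁶/6504 = 153.75 mireds.
M_out = 153.75 + (+135) = 288.75 mireds.
T_out = 10⁶/288.75 = 3463.2 K → 3460 K.

3460 K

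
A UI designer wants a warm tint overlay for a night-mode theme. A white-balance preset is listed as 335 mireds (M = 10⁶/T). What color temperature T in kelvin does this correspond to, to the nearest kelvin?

2985 K

T = 10⁶ / 335 = 2985.07 K → 2985 K.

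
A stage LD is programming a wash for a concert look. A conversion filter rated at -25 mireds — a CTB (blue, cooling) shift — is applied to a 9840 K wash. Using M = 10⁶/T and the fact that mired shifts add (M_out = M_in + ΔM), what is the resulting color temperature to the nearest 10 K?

M_in = 10⁶/9840 = 101.63 mireds.
M_out = 101.63 + (-25) = 76.63 mireds.
T_out = 10⁶/76.63 = 13050.4 K → 13050 K.

13050 K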